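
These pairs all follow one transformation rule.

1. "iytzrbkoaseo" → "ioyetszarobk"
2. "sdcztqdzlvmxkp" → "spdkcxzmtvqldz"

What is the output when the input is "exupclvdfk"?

What's happening: take characters alternately from the front and the back (1st, last, 2nd, 2nd-last, ...).
For "exupclvdfk" the result is "ekxfudpvcl".

ekxfudpvcl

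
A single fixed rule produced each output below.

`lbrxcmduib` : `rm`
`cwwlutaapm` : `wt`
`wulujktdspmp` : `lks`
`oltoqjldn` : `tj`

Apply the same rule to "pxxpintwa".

xn

What's happening: delete the last 2 characters, then keep one character in every 3, starting at position 3 (positions 3rd, 6th, 9th, ...).
Applying that to "pxxpintwa" gives "xn".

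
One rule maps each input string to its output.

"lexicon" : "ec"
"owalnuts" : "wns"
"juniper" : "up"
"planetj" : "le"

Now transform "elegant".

la

Each output is the input with this applied: keep one character in every 3, starting at position 2 (positions 2nd, 5th, 8th, ...).
Doing the same to "elegant": "la".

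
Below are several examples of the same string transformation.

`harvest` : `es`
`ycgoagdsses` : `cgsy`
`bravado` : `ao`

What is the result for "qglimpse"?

gms

Rule — sort the characters into alphabetical order, then keep one character in every 3, starting at position 2 (positions 2nd, 5th, 8th, ...).
Starting from "qglimpse": after the first operation, "egilmpqs"; after the second, "gms".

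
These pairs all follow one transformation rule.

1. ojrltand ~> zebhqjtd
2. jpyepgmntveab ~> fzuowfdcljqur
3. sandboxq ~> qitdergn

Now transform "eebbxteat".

uurrjnquj

The pattern: shift every letter 10 places backward in the alphabet (wrapping around), then swap each adjacent pair of characters (1↔2, 3↔4, ...).
Applying both steps to "eebbxteat": "uurrnjuqj", then "uurrjnquj".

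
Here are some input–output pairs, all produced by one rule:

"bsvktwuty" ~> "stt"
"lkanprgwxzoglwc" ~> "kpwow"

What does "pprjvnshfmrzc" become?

The rule is to keep one character in every 3, starting at position 2 (positions 2nd, 5th, 8th, ...).
For "pprjvnshfmrzc" the result is "pvhr".

pvhr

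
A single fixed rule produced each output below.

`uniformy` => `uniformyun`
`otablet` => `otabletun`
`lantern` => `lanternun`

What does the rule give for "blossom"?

blossomun

Each output is the input with this applied: append "un".
"blossom" → "blossomun".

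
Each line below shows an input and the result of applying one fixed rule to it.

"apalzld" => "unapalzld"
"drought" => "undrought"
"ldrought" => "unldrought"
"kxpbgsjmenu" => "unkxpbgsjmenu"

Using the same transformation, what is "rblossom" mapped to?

The rule is to prepend "un".
"rblossom" → "unrblossom".

unrblossom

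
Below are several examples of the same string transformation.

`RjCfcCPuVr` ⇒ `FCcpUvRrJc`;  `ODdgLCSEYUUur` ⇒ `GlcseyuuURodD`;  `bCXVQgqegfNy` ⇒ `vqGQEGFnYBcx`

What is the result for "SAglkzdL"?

The transformation: flip the case of every letter, then move the first 3 characters to the end (rotate left by 3).
On "SAglkzdL" that produces "LKZDlsaG".
(Check on "ODdgLCSEYUUur": → "odDGlcseyuuUR" → "GlcseyuuURodD" ✓)

LKZDlsaG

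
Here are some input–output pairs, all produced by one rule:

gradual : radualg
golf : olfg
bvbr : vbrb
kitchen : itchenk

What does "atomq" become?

Each output is the input with this applied: move the first character to the end.
"atomq" → "tomqa".

tomqa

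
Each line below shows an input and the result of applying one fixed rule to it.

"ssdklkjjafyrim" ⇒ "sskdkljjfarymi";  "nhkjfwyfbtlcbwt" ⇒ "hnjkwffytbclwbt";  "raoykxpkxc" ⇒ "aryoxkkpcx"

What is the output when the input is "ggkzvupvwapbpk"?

ggzkuvvpawbpkp

What's happening: swap each adjacent pair of characters (1↔2, 3↔4, ...).
On "ggkzvupvwapbpk" that produces "ggzkuvvpawbpkp".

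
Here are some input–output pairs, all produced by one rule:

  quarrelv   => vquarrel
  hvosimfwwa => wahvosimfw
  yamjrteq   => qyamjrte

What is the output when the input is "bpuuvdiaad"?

Each output is the input with this applied: swap the front and back halves of the string, then move the first 3 characters to the end (rotate left by 3).
Applying both steps to "bpuuvdiaad": "diaadbpuuv", then "adbpuuvdia".
(Check on "hvosimfwwa": → "mfwwahvosi" → "wahvosimfw" ✓)

adbpuuvdia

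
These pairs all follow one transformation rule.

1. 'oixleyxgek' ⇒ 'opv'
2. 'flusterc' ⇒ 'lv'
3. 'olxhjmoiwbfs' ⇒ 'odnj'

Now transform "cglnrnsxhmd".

cey

Rule — shift every letter 9 places backward in the alphabet (wrapping around), then keep one character in every 3, starting at position 3 (positions 3rd, 6th, 9th, ...).
"cglnrnsxhmd" → "cey".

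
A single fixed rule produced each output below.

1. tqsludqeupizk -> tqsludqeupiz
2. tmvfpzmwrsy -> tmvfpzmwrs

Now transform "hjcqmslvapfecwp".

Each output is the input with this applied: delete the last character.
"hjcqmslvapfecwp" → "hjcqmslvapfecw".

hjcqmslvapfecw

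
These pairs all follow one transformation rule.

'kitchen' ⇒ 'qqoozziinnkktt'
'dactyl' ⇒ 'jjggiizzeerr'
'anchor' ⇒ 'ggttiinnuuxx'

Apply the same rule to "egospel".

kkmmuuyyvvkkrr

The pattern: double every character, then shift every letter 6 places forward in the alphabet (wrapping around).
"egospel" → "eeggoossppeell" → "kkmmuuyyvvkkrr".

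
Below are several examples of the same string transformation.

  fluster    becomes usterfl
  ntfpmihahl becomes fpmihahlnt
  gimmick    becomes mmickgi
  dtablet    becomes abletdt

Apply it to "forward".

Rule — move the first 2 characters to the end (rotate left by 2).
So "forward" becomes "rwardfo".

rwardfo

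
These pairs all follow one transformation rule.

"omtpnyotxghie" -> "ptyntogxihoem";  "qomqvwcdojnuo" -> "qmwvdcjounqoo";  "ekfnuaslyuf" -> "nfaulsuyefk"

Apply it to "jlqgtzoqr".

Each output is the input with this applied: move the first 2 characters to the end (rotate left by 2), then swap each adjacent pair of characters (1↔2, 3↔4, ...).
So "jlqgtzoqr" becomes "gqztqojrl".

gqztqojrl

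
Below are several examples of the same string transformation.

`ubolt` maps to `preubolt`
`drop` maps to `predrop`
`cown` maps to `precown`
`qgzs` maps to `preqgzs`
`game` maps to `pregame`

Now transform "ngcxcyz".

Each output is the input with this applied: prepend "pre".
"ngcxcyz" → "prengcxcyz".

prengcxcyz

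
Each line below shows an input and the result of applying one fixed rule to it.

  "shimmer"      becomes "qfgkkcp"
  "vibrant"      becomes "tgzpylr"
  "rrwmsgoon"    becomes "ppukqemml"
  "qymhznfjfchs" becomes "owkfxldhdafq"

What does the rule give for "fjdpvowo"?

dhbntmum

Looking at the pairs, the operation is to shift every letter 2 places backward in the alphabet (wrapping around).
For "fjdpvowo" the result is "dhbntmum".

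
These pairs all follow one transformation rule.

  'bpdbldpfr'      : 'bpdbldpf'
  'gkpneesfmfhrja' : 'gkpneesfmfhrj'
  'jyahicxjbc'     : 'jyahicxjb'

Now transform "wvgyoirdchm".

wvgyoirdch

The rule is to delete the last character.
So "wvgyoirdchm" becomes "wvgyoirdch".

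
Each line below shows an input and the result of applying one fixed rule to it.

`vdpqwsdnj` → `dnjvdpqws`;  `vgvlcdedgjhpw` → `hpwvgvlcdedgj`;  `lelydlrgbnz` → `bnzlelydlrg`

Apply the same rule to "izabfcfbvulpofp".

The rule is to move the last 3 characters to the front (rotate right by 3).
Applying that to "izabfcfbvulpofp" gives "ofpizabfcfbvulp".

ofpizabfcfbvulp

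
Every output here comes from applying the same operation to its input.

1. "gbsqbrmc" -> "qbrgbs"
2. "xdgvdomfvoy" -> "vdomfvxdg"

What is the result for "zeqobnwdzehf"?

What's happening: delete the last 2 characters, then move the first 3 characters to the end (rotate left by 3).
On "zeqobnwdzehf": the first step gives "zeqobnwdze", and the second then gives "obnwdzezeq".

obnwdzezeq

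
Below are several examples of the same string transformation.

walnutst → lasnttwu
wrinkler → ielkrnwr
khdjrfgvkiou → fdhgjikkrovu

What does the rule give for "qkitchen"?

Each output is the input with this applied: sort the characters into alphabetical order, then swap each adjacent pair of characters (1↔2, 3↔4, ...).
For "qkitchen", step one produces "cehiknqt"; step two turns that into "ecihnktq".

ecihnktq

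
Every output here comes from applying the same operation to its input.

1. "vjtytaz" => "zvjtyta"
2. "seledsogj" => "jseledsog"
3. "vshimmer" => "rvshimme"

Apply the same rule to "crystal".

lcrysta

The transformation: move the last character to the front.
For "crystal" the result is "lcrysta".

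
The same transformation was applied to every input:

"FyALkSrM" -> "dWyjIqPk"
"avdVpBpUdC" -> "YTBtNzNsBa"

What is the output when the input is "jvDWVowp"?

Each output is the input with this applied: flip the case of every letter, then shift every letter 2 places backward in the alphabet (wrapping around).
Working it through for "jvDWVowp": intermediate "JVdwvOWP", final "HTbutMUN".

HTbutMUN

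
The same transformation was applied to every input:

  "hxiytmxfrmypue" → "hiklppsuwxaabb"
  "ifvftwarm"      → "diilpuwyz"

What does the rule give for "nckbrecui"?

effhlnqux

The pattern: sort the characters into alphabetical order, then shift every letter 3 places forward in the alphabet (wrapping around).
Applying that to "nckbrecui" gives "effhlnqux".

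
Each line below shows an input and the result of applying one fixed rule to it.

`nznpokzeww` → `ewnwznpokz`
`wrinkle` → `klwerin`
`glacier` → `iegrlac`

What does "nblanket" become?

The transformation: swap the first and last characters, then move the last 3 characters to the front (rotate right by 3).
On "nblanket" that produces "kentblan".

kentblan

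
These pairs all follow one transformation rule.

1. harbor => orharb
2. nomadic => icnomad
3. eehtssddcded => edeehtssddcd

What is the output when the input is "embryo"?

yoembr

Each output is the input with this applied: move the last 2 characters to the front (rotate right by 2).
For "embryo" the result is "yoembr".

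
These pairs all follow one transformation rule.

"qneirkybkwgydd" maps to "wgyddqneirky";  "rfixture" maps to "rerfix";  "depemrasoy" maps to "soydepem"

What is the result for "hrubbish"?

shhrub

What's happening: swap the front and back halves of the string, then delete the first 2 characters.
Working it through for "hrubbish": intermediate "bishhrub", final "shhrub".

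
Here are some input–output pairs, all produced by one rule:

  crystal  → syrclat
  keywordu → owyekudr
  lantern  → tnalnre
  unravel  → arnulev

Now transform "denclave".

Each output is the input with this applied: reverse the string, then move the first 3 characters to the end (rotate left by 3).
Starting from "denclave": after the first operation, "evalcned"; after the second, "lcnedeva".

lcnedeva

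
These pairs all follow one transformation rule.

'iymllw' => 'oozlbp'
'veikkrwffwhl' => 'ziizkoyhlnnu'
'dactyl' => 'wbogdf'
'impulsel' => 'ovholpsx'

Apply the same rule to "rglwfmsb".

ipveujoz

What's happening: swap the front and back halves of the string, then shift every letter 3 places forward in the alphabet (wrapping around).
Starting from "rglwfmsb": after the first operation, "fmsbrglw"; after the second, "ipveujoz".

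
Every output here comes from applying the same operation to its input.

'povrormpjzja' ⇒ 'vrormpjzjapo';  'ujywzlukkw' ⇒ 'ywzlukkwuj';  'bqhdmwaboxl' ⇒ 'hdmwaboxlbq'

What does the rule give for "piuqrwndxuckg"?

uqrwndxuckgpi

What's happening: move the first 2 characters to the end (rotate left by 2).
For "piuqrwndxuckg" the result is "uqrwndxuckgpi".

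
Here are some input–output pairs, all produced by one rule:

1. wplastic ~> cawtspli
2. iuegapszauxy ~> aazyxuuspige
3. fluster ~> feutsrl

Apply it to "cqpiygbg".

Looking at the pairs, the operation is to sort the characters into reverse alphabetical order, then move the last 2 characters to the front (rotate right by 2).
For "cqpiygbg", step one produces "yqpiggcb"; step two turns that into "cbyqpigg".

cbyqpigg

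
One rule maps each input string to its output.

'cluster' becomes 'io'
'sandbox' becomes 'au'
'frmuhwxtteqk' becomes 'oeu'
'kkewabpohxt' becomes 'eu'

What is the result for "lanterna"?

io

Each output is the input with this applied: shift every letter 3 places backward in the alphabet (wrapping around), then keep only the vowels.
For "lanterna" the result is "io".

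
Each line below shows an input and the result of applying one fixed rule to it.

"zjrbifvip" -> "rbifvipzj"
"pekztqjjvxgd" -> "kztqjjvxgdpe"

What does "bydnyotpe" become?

The transformation: move the first 2 characters to the end (rotate left by 2).
Doing the same to "bydnyotpe": "dnyotpeby".

dnyotpeby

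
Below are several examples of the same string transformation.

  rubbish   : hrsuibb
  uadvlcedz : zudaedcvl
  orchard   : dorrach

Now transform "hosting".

The rule is to take characters alternately from the front and the back (1st, last, 2nd, 2nd-last, ...), then swap each adjacent pair of characters (1↔2, 3↔4, ...).
For "hosting", step one produces "hgonsit"; step two turns that into "ghnoist".

ghnoist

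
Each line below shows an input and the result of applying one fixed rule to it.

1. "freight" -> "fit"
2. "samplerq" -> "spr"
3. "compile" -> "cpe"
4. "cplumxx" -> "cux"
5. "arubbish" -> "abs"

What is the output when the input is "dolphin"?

dpn

The pattern: keep one character in every 3, starting at position 1 (positions 1st, 4th, 7th, ...).
On "dolphin" that produces "dpn".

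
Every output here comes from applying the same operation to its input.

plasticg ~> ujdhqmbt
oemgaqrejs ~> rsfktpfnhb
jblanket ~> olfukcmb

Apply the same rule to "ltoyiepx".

jfqymupz

Each output is the input with this applied: shift every letter 1 place forward in the alphabet (wrapping around), then swap the front and back halves of the string.
Applying both steps to "ltoyiepx": "mupzjfqy", then "jfqymupz".
(Check on "oemgaqrejs": → "pfnhbrsfkt" → "rsfktpfnhb" ✓)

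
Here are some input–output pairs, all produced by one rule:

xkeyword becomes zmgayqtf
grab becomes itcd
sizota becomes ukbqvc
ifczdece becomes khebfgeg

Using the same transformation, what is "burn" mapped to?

Rule — shift every letter 2 places forward in the alphabet (wrapping around).
Applying that to "burn" gives "dwtp".

dwtp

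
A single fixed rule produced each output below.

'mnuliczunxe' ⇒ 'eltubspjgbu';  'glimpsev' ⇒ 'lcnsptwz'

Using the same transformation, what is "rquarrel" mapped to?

The pattern: move the last 2 characters to the front (rotate right by 2), then shift every letter 7 places forward in the alphabet (wrapping around).
On "rquarrel": the first step gives "elrquarr", and the second then gives "lsyxbhyy".

lsyxbhyy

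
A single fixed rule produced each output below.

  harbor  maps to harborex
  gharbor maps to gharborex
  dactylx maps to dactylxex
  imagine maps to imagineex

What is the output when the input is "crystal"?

crystalex

Rule — append "ex".
Applying that to "crystal" gives "crystalex".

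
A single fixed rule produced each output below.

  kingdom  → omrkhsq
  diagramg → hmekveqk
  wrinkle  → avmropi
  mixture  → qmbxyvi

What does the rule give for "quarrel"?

The transformation: shift every letter 4 places forward in the alphabet (wrapping around).
Applying that to "quarrel" gives "uyevvip".

uyevvip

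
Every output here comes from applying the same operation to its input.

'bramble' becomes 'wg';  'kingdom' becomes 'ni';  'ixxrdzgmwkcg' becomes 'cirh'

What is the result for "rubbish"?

The transformation: shift every letter 5 places forward in the alphabet (wrapping around), then keep one character in every 3, starting at position 2 (positions 2nd, 5th, 8th, ...).
Applying both steps to "rubbish": "wzggnxm", then "zn".

zn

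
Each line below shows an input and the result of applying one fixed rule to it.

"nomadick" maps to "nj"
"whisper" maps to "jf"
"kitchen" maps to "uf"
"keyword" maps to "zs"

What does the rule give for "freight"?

Each output is the input with this applied: shift every letter 1 place forward in the alphabet (wrapping around), then keep one character in every 3, starting at position 3 (positions 3rd, 6th, 9th, ...).
On "freight": the first step gives "gsfjhiu", and the second then gives "fi".

fi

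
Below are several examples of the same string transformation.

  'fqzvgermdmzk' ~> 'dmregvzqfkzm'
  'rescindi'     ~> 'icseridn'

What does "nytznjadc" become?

jnztyncda

What's happening: reverse the string, then move the first 3 characters to the end (rotate left by 3).
Doing the same to "nytznjadc": "jnztyncda".
(Check on "fqzvgermdmzk": → "kzmdmregvzqf" → "dmregvzqfkzm" ✓)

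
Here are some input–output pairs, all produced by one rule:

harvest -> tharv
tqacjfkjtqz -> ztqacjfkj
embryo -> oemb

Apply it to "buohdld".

dbuoh

In each case the input is transformed by: move the last character to the front, then delete the last 2 characters.
Working it through for "buohdld": intermediate "dbuohdl", final "dbuoh".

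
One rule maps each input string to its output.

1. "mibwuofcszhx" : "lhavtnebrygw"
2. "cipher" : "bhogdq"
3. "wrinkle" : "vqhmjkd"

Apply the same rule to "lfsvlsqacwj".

The transformation: shift every letter 1 place backward in the alphabet (wrapping around).
For "lfsvlsqacwj" the result is "kerukrpzbvi".

kerukrpzbvi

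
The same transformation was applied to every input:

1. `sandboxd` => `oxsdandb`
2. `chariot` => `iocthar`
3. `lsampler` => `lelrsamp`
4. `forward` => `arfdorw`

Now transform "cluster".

The rule is to swap the first and last characters, then move the last 3 characters to the front (rotate right by 3).
"cluster" → "tecrlus".

tecrlus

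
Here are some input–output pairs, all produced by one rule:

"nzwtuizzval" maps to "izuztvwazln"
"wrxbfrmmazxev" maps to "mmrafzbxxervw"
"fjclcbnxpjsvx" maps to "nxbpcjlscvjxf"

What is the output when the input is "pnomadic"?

Looking at the pairs, the operation is to take characters alternately from the front and the back (1st, last, 2nd, 2nd-last, ...), then reverse the string.
For "pnomadic", step one produces "pcniodma"; step two turns that into "amdoincp".

amdoincp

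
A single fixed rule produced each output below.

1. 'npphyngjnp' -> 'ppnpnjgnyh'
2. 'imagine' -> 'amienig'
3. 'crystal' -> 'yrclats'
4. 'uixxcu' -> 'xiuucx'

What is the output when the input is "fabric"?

bafcir

Rule — move the first 3 characters to the end (rotate left by 3), then reverse the string.
Working it through for "fabric": intermediate "ricfab", final "bafcir".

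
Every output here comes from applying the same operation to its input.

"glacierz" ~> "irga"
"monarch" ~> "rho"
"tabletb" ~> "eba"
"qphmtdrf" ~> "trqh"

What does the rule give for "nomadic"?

In each case the input is transformed by: move the first 3 characters to the end (rotate left by 3), then keep every other character starting from the second (positions 2nd, 4th, 6th, ...).
So "nomadic" becomes "dco".

dco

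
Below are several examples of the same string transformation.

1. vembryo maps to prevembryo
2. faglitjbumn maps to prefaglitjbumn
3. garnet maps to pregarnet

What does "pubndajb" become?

Looking at the pairs, the operation is to prepend "pre".
"pubndajb" → "prepubndajb".

prepubndajb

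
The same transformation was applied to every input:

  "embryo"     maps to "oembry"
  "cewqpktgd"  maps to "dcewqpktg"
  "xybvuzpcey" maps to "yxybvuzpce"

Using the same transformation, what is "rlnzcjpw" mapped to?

In each case the input is transformed by: move the last character to the front.
So "rlnzcjpw" becomes "wrlnzcjp".

wrlnzcjp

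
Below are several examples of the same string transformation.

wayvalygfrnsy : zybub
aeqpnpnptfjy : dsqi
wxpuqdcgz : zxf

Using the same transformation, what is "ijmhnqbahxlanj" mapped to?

Each output is the input with this applied: keep one character in every 3, starting at position 1 (positions 1st, 4th, 7th, ...), then shift every letter 3 places forward in the alphabet (wrapping around).
For "ijmhnqbahxlanj", step one produces "ihbxn"; step two turns that into "lkeaq".

lkeaq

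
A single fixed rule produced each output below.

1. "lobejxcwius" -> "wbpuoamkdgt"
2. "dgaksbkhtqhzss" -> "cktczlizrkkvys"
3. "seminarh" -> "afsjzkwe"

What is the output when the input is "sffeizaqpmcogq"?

warsiheugyikxx

Looking at the pairs, the operation is to move the first 3 characters to the end (rotate left by 3), then shift every letter 8 places backward in the alphabet (wrapping around).
Doing the same to "sffeizaqpmcogq": "warsiheugyikxx".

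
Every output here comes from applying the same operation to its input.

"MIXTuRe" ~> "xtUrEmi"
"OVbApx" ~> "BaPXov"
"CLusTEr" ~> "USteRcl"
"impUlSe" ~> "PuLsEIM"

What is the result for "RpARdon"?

The transformation: flip the case of every letter, then move the first 2 characters to the end (rotate left by 2).
Starting from "RpARdon": after the first operation, "rParDON"; after the second, "arDONrP".

arDONrP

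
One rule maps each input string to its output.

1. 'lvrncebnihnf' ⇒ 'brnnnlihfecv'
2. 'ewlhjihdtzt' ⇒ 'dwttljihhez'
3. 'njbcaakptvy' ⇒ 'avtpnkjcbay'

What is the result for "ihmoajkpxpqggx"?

In each case the input is transformed by: sort the characters into reverse alphabetical order, then swap the first and last characters.
For "ihmoajkpxpqggx" the result is "axqppomkjihggx".

axqppomkjihggx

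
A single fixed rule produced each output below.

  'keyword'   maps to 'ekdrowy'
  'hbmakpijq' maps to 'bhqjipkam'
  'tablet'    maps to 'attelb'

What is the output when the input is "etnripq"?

The pattern: move the first 2 characters to the end (rotate left by 2), then reverse the string.
Starting from "etnripq": after the first operation, "nripqet"; after the second, "teqpirn".

teqpirn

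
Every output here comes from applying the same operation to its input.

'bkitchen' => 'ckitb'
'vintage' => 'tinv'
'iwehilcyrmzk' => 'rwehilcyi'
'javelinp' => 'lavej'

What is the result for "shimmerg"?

Each output is the input with this applied: delete the last 3 characters, then swap the first and last characters.
For "shimmerg", step one produces "shimm"; step two turns that into "mhims".

mhims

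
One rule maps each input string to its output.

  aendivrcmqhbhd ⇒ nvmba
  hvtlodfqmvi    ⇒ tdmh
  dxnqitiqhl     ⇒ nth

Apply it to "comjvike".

mic

What's happening: move the first character to the end, then keep one character in every 3, starting at position 2 (positions 2nd, 5th, 8th, ...).
On "comjvike": the first step gives "omjvikec", and the second then gives "mic".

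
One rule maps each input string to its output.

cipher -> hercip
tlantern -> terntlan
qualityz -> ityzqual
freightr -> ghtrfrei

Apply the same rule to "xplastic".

sticxpla

In each case the input is transformed by: swap the front and back halves of the string.
For "xplastic" the result is "sticxpla".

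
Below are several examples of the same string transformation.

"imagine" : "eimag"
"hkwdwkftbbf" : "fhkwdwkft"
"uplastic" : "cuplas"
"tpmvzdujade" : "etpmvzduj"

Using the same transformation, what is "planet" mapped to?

The pattern: move the last 3 characters to the front (rotate right by 3), then delete the first 2 characters.
Working it through for "planet": intermediate "netpla", final "tpla".

tpla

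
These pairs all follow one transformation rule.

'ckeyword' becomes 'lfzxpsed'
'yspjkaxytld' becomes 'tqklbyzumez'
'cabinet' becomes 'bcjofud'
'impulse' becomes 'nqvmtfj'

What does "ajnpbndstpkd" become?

koqcoetuqleb

Rule — move the first character to the end, then shift every letter 1 place forward in the alphabet (wrapping around).
Starting from "ajnpbndstpkd": after the first operation, "jnpbndstpkda"; after the second, "koqcoetuqleb".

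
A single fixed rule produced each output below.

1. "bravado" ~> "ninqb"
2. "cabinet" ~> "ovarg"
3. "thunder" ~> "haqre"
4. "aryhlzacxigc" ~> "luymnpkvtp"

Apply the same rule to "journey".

Looking at the pairs, the operation is to shift every letter 13 places forward in the alphabet (wrapping around) — i.e. ROT13, then delete the first 2 characters.
"journey" → "hearl".

hearl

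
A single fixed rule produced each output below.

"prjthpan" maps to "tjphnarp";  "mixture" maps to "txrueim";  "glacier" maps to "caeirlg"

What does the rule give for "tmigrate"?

giaretmt

Each output is the input with this applied: swap each adjacent pair of characters (1↔2, 3↔4, ...), then move the first 2 characters to the end (rotate left by 2).
On "tmigrate": the first step gives "mtgiaret", and the second then gives "giaretmt".
(Check on "prjthpan": → "rptjphna" → "tjphnarp" ✓)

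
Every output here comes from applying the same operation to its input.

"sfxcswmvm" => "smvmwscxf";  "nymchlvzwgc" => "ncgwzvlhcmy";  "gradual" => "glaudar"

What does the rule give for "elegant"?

In each case the input is transformed by: reverse the string, then move the last character to the front.
"elegant" → "tnagele" → "etnagel".

etnagel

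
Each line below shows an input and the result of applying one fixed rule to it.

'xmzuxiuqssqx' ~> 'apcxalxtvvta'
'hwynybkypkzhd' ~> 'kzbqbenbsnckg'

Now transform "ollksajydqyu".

The transformation: shift every letter 3 places forward in the alphabet (wrapping around).
On "ollksajydqyu" that produces "roonvdmbgtbx".

roonvdmbgtbx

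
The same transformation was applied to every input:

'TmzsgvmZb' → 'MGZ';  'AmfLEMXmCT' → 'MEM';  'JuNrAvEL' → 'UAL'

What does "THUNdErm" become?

Rule — keep one character in every 3, starting at position 2 (positions 2nd, 5th, 8th, ...), then convert every letter to uppercase.
Applying both steps to "THUNdErm": "Hdm", then "HDM".

HDM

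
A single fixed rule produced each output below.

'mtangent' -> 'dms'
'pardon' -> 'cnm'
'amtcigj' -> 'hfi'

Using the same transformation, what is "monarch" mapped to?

qbg

Looking at the pairs, the operation is to shift every letter 1 place backward in the alphabet (wrapping around), then keep only the last 3 characters.
On "monarch": the first step gives "lnmzqbg", and the second then gives "qbg".
(Check on "amtcigj": → "zlsbhfi" → "hfi" ✓)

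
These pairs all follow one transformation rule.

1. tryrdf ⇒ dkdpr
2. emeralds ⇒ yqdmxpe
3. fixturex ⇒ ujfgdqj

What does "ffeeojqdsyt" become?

Rule — shift every letter 12 places forward in the alphabet (wrapping around), then delete the first character.
Starting from "ffeeojqdsyt": after the first operation, "rrqqavcpekf"; after the second, "rqqavcpekf".

rqqavcpekf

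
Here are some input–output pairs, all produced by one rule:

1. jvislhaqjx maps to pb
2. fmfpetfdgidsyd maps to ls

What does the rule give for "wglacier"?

What's happening: shift every letter 6 places forward in the alphabet (wrapping around), then keep only the first 2 characters.
Applying both steps to "wglacier": "cmrgiokx", then "cm".

cm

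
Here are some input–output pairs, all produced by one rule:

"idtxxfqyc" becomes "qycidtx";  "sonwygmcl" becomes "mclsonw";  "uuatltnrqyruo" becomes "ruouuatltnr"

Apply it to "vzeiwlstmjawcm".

In each case the input is transformed by: move the last 3 characters to the front (rotate right by 3), then delete the last 2 characters.
Starting from "vzeiwlstmjawcm": after the first operation, "wcmvzeiwlstmja"; after the second, "wcmvzeiwlstm".
(Check on "uuatltnrqyruo": → "ruouuatltnrqy" → "ruouuatltnr" ✓)

wcmvzeiwlstm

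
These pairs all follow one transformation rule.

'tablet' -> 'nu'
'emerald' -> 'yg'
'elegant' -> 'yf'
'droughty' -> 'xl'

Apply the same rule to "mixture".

What's happening: shift every letter 6 places backward in the alphabet (wrapping around), then keep only the first 2 characters.
For "mixture", step one produces "gcrnoly"; step two turns that into "gc".

gc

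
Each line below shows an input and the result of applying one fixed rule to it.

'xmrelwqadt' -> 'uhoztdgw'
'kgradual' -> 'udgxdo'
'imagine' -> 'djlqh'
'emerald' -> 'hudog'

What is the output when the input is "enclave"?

Looking at the pairs, the operation is to delete the first 2 characters, then shift every letter 3 places forward in the alphabet (wrapping around).
On "enclave": the first step gives "clave", and the second then gives "fodyh".

fodyh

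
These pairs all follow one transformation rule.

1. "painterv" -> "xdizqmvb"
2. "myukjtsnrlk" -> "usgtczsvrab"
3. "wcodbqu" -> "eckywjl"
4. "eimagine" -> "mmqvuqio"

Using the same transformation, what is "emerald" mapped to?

Rule — shift every letter 8 places forward in the alphabet (wrapping around), then take characters alternately from the front and the back (1st, last, 2nd, 2nd-last, ...).
Applying both steps to "emerald": "mumzitl", then "mlutmiz".

mlutmiz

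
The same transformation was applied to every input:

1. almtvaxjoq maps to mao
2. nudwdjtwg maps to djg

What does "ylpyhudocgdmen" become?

The rule is to keep one character in every 3, starting at position 3 (positions 3rd, 6th, 9th, ...).
So "ylpyhudocgdmen" becomes "pucm".

pucm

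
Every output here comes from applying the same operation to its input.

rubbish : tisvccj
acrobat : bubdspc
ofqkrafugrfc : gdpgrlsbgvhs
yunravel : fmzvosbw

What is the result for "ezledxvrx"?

syfamfeyw

In each case the input is transformed by: move the last 2 characters to the front (rotate right by 2), then shift every letter 1 place forward in the alphabet (wrapping around).
For "ezledxvrx", step one produces "rxezledxv"; step two turns that into "syfamfeyw".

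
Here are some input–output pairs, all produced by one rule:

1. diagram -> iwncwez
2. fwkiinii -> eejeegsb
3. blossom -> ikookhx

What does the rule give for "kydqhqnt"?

The pattern: shift every letter 4 places backward in the alphabet (wrapping around), then reverse the string.
Working it through for "kydqhqnt": intermediate "guzmdmjp", final "pjmdmzug".

pjmdmzug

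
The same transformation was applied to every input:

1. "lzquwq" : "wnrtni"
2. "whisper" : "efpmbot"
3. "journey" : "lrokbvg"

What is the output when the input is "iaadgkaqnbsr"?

The transformation: shift every letter 3 places backward in the alphabet (wrapping around), then move the first character to the end.
Working it through for "iaadgkaqnbsr": intermediate "fxxadhxnkypo", final "xxadhxnkypof".

xxadhxnkypof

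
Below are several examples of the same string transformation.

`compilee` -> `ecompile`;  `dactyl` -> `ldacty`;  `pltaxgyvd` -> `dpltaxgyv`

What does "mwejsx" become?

The rule is to move the last character to the front.
Applying that to "mwejsx" gives "xmwejs".

xmwejs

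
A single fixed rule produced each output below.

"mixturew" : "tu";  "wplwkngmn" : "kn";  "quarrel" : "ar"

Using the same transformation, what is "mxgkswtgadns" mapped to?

The rule is to move the last 3 characters to the front (rotate right by 3), then keep only the last 2 characters.
Working it through for "mxgkswtgadns": intermediate "dnsmxgkswtga", final "ga".

ga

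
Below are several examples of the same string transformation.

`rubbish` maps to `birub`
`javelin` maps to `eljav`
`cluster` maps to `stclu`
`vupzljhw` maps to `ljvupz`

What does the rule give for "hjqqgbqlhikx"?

The rule is to delete the last 2 characters, then move the last 2 characters to the front (rotate right by 2).
Working it through for "hjqqgbqlhikx": intermediate "hjqqgbqlhi", final "hihjqqgbql".
(Check on "cluster": → "clust" → "stclu" ✓)

hihjqqgbql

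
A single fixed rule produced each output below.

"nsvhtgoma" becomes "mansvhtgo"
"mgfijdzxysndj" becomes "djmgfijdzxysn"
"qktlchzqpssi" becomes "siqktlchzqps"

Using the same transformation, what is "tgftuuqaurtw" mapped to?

twtgftuuqaur

Rule — move the last 2 characters to the front (rotate right by 2).
On "tgftuuqaurtw" that produces "twtgftuuqaur".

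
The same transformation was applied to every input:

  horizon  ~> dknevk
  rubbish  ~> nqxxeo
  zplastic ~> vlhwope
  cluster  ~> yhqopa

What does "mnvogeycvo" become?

Looking at the pairs, the operation is to delete the last character, then shift every letter 4 places backward in the alphabet (wrapping around).
Starting from "mnvogeycvo": after the first operation, "mnvogeycv"; after the second, "ijrkcauyr".

ijrkcauyr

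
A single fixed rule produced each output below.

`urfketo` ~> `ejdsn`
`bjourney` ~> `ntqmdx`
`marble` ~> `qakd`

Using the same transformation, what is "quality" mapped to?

zkhsx

The rule is to shift every letter 1 place backward in the alphabet (wrapping around), then delete the first 2 characters.
Applying both steps to "quality": "ptzkhsx", then "zkhsx".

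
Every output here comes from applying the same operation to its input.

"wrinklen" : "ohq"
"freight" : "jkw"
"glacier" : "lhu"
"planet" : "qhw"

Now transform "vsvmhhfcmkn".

pnq

In each case the input is transformed by: shift every letter 3 places forward in the alphabet (wrapping around), then keep only the last 3 characters.
On "vsvmhhfcmkn": the first step gives "yvypkkifpnq", and the second then gives "pnq".
(Check on "wrinklen": → "zulqnohq" → "ohq" ✓)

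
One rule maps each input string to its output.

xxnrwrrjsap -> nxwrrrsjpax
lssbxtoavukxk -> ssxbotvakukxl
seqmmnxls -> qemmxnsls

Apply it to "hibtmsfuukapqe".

The transformation: move the first character to the end, then swap each adjacent pair of characters (1↔2, 3↔4, ...).
On "hibtmsfuukapqe": the first step gives "ibtmsfuukapqeh", and the second then gives "bimtfsuuakqphe".

bimtfsuuakqphe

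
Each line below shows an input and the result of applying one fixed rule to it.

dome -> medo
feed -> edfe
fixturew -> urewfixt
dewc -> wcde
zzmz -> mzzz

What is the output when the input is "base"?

seba

Rule — swap the front and back halves of the string.
For "base" the result is "seba".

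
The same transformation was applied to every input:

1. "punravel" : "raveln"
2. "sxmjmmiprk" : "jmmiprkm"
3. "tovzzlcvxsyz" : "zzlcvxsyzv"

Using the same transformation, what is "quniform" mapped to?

iformn

Looking at the pairs, the operation is to delete the first 2 characters, then move the first character to the end.
On "quniform": the first step gives "niform", and the second then gives "iformn".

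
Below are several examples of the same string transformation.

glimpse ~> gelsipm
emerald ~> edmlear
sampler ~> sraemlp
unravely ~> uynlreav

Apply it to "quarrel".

Rule — take characters alternately from the front and the back (1st, last, 2nd, 2nd-last, ...).
"quarrel" → "qluearr".

qluearr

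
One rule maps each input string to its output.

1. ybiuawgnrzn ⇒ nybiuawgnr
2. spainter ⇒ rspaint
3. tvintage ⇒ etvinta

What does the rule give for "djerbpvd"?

The rule is to move the last 2 characters to the front (rotate right by 2), then delete the first character.
"djerbpvd" → "vddjerbp" → "ddjerbp".

ddjerbp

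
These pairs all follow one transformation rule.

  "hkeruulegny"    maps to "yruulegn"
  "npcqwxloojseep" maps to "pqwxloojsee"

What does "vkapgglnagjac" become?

cpgglnagja

What's happening: delete the first 3 characters, then move the last character to the front.
For "vkapgglnagjac", step one produces "pgglnagjac"; step two turns that into "cpgglnagja".
(Check on "hkeruulegny": → "ruulegny" → "yruulegn" ✓)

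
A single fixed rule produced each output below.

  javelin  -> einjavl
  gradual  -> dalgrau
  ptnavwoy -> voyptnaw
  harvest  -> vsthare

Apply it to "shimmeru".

Rule — move the last 3 characters to the front (rotate right by 3), then swap the first and last characters.
On "shimmeru" that produces "mrushime".

mrushime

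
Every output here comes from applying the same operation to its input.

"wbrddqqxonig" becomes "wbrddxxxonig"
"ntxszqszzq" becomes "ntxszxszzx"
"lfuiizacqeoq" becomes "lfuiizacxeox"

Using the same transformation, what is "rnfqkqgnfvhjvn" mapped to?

The rule is to replace every "q" with "x".
For "rnfqkqgnfvhjvn" the result is "rnfxkxgnfvhjvn".

rnfxkxgnfvhjvn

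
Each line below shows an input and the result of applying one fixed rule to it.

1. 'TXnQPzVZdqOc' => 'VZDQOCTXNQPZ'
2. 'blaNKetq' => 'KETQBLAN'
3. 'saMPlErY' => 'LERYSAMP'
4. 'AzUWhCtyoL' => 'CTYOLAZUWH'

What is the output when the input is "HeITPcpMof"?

CPMOFHEITP

Each output is the input with this applied: swap the front and back halves of the string, then convert every letter to uppercase.
For "HeITPcpMof", step one produces "cpMofHeITP"; step two turns that into "CPMOFHEITP".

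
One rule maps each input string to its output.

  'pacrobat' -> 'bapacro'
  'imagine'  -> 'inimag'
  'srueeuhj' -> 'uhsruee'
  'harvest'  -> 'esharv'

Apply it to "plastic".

The rule is to delete the last character, then move the last 2 characters to the front (rotate right by 2).
For "plastic", step one produces "plasti"; step two turns that into "tiplas".

tiplas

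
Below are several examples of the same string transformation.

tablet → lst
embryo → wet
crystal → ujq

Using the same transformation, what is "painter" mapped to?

Looking at the pairs, the operation is to shift every letter 8 places backward in the alphabet (wrapping around), then keep only the first 3 characters.
Applying both steps to "painter": "hsaflwj", then "hsa".

hsa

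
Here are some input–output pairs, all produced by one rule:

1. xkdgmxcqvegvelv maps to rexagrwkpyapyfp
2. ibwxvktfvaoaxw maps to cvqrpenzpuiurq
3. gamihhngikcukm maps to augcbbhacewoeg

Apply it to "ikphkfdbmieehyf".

cejbezxvgcyybsz

What's happening: shift every letter 6 places backward in the alphabet (wrapping around).
Applying that to "ikphkfdbmieehyf" gives "cejbezxvgcyybsz".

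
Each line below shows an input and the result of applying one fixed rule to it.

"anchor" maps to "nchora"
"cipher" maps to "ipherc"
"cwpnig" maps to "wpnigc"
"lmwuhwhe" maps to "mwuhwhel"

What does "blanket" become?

Rule — move the first character to the end.
On "blanket" that produces "lanketb".

lanketb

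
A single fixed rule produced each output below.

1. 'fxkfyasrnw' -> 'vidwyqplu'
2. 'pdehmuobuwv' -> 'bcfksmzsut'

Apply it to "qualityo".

Each output is the input with this applied: shift every letter 2 places backward in the alphabet (wrapping around), then delete the first character.
"qualityo" → "osyjgrwm" → "syjgrwm".

syjgrwm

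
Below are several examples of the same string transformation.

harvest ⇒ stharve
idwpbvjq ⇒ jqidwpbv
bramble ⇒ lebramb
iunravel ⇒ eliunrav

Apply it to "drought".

What's happening: move the last 2 characters to the front (rotate right by 2).
Doing the same to "drought": "htdroug".

htdroug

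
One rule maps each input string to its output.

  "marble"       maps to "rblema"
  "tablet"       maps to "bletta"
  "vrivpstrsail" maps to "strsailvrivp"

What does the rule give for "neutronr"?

tronrneu

The pattern: swap the front and back halves of the string, then move the last character to the front.
So "neutronr" becomes "tronrneu".
(Check on "tablet": → "lettab" → "bletta" ✓)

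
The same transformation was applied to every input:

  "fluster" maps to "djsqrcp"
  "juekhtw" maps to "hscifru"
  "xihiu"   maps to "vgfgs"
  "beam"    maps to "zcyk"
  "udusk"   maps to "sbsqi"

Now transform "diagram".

bgyepyk

Each output is the input with this applied: shift every letter 2 places backward in the alphabet (wrapping around).
"diagram" → "bgyepyk".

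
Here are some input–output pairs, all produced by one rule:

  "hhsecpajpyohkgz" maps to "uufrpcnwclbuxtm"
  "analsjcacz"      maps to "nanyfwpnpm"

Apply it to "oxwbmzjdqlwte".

bkjozmwqdyjgr

In each case the input is transformed by: shift every letter 13 places forward in the alphabet (wrapping around) — i.e. ROT13.
Applying that to "oxwbmzjdqlwte" gives "bkjozmwqdyjgr".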